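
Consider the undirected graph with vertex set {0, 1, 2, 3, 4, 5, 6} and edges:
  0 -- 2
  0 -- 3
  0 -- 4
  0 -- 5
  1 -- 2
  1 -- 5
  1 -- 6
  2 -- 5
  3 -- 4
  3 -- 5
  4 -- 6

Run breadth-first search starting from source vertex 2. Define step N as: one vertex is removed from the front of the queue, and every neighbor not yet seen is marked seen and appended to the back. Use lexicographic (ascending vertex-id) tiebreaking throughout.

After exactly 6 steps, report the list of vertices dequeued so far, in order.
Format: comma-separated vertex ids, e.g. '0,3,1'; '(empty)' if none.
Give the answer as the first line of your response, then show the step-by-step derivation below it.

2,0,1,5,3,4

step 1: dequeue 2; queue=[0,1,5]; order=2
step 2: dequeue 0; queue=[1,5,3,4]; order=2,0
step 3: dequeue 1; queue=[5,3,4,6]; order=2,0,1
step 4: dequeue 5; queue=[3,4,6]; order=2,0,1,5
step 5: dequeue 3; queue=[4,6]; order=2,0,1,5,3
step 6: dequeue 4; queue=[6]; order=2,0,1,5,3,4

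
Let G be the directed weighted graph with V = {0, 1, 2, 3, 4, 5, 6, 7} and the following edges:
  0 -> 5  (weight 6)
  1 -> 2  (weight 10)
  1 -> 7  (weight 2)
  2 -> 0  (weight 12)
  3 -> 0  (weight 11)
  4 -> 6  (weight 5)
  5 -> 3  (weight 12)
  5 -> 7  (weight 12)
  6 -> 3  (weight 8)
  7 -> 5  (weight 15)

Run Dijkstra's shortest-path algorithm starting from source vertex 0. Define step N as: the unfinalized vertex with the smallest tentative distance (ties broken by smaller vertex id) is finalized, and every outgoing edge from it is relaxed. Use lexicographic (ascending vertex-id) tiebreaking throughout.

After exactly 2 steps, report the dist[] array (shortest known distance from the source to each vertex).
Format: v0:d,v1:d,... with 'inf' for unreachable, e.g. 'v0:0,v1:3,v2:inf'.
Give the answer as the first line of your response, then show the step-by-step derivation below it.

v0:0,v1:inf,v2:inf,v3:18,v4:inf,v5:6,v6:inf,v7:18

step 1: dist = v0:0,v1:inf,v2:inf,v3:inf,v4:inf,v5:6,v6:inf,v7:inf
step 2: dist = v0:0,v1:inf,v2:inf,v3:18,v4:inf,v5:6,v6:inf,v7:18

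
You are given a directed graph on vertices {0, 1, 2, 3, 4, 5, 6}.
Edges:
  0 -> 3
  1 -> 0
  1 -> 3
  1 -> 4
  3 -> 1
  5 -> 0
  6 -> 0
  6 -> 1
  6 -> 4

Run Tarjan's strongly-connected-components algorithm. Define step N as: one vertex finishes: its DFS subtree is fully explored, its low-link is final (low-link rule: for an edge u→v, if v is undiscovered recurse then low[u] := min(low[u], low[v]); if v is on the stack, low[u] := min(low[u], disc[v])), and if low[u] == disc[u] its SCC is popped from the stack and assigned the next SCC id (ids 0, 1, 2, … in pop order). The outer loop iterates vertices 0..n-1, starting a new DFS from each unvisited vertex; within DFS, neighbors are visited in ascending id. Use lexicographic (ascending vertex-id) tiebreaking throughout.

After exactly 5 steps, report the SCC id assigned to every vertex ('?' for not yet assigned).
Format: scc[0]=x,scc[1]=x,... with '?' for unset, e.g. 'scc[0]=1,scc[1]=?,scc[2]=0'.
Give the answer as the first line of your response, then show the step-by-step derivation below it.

scc[0]=1,scc[1]=1,scc[2]=2,scc[3]=1,scc[4]=0,scc[5]=?,scc[6]=?

step 1: low=(low[0]=0,low[1]=0,low[2]=?,low[3]=1,low[4]=3,low[5]=?,low[6]=?); scc=(scc[0]=?,scc[1]=?,scc[2]=?,scc[3]=?,scc[4]=0,scc[5]=?,scc[6]=?)
step 2: low=(low[0]=0,low[1]=0,low[2]=?,low[3]=1,low[4]=3,low[5]=?,low[6]=?); scc=(scc[0]=?,scc[1]=?,scc[2]=?,scc[3]=?,scc[4]=0,scc[5]=?,scc[6]=?)
step 3: low=(low[0]=0,low[1]=0,low[2]=?,low[3]=0,low[4]=3,low[5]=?,low[6]=?); scc=(scc[0]=?,scc[1]=?,scc[2]=?,scc[3]=?,scc[4]=0,scc[5]=?,scc[6]=?)
step 4: low=(low[0]=0,low[1]=0,low[2]=?,low[3]=0,low[4]=3,low[5]=?,low[6]=?); scc=(scc[0]=1,scc[1]=1,scc[2]=?,scc[3]=1,scc[4]=0,scc[5]=?,scc[6]=?)
step 5: low=(low[0]=0,low[1]=0,low[2]=4,low[3]=0,low[4]=3,low[5]=?,low[6]=?); scc=(scc[0]=1,scc[1]=1,scc[2]=2,scc[3]=1,scc[4]=0,scc[5]=?,scc[6]=?)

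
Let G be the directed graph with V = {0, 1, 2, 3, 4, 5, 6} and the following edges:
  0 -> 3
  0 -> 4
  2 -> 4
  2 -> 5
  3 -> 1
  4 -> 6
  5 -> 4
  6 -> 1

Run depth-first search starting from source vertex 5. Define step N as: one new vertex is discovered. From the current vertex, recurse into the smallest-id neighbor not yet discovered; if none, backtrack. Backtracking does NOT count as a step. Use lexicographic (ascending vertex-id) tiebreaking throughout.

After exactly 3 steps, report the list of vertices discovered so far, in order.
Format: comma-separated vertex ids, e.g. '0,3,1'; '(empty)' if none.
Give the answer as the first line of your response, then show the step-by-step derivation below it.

5,4,6

step 1: discover 5; path=5; order=5
step 2: discover 4; path=5>4; order=5,4
step 3: discover 6; path=5>4>6; order=5,4,6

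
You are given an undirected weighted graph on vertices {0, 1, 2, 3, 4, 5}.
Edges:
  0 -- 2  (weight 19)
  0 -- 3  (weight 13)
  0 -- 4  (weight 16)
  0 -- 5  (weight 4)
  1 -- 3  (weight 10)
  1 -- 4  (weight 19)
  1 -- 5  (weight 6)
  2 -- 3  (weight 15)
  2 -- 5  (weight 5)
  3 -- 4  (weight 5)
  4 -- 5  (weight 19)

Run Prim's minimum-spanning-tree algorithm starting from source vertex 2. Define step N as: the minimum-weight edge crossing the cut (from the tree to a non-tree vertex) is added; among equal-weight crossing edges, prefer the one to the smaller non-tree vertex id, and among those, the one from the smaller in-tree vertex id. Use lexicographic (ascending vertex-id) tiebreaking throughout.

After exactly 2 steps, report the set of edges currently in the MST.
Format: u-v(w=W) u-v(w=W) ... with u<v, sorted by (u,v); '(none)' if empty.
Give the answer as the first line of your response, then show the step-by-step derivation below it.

0-5(w=4) 2-5(w=5)

step 1: add edge 2-5 (w=5); MST = {2-5(w=5)}
step 2: add edge 0-5 (w=4); MST = {0-5(w=4) 2-5(w=5)}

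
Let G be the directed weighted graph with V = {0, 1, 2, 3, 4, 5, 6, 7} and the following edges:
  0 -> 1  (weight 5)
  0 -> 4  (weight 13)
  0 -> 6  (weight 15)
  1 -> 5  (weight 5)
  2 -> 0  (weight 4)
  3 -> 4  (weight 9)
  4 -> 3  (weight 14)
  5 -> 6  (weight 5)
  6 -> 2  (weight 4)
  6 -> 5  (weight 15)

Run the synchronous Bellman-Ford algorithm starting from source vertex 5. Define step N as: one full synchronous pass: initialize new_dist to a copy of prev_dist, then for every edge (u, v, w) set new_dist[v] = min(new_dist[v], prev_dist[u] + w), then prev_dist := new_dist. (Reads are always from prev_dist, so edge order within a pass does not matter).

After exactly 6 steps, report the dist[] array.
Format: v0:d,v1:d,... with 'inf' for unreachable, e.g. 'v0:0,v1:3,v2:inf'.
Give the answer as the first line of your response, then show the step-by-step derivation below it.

v0:13,v1:18,v2:9,v3:40,v4:26,v5:0,v6:5,v7:inf

step 1: dist = v0:inf,v1:inf,v2:inf,v3:inf,v4:inf,v5:0,v6:5,v7:inf
step 2: dist = v0:inf,v1:inf,v2:9,v3:inf,v4:inf,v5:0,v6:5,v7:inf
step 3: dist = v0:13,v1:inf,v2:9,v3:inf,v4:inf,v5:0,v6:5,v7:inf
step 4: dist = v0:13,v1:18,v2:9,v3:inf,v4:26,v5:0,v6:5,v7:inf
step 5: dist = v0:13,v1:18,v2:9,v3:40,v4:26,v5:0,v6:5,v7:inf
step 6: dist = v0:13,v1:18,v2:9,v3:40,v4:26,v5:0,v6:5,v7:inf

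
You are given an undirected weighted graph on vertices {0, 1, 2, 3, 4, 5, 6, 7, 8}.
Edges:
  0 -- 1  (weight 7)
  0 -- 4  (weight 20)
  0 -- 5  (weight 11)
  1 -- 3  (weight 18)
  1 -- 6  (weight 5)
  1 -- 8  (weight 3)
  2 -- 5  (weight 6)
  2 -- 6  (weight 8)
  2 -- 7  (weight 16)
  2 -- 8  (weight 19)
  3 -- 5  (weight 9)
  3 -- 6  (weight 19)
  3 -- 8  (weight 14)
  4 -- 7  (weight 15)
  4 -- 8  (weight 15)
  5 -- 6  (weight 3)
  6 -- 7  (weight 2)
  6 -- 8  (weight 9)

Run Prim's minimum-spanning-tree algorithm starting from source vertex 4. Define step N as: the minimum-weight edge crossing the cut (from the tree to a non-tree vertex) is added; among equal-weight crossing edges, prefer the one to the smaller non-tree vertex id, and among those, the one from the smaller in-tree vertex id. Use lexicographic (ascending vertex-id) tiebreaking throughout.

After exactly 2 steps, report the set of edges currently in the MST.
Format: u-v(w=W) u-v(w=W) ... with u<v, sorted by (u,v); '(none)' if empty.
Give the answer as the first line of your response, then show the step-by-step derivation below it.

4-7(w=15) 6-7(w=2)

step 1: add edge 4-7 (w=15); MST = {4-7(w=15)}
step 2: add edge 6-7 (w=2); MST = {4-7(w=15) 6-7(w=2)}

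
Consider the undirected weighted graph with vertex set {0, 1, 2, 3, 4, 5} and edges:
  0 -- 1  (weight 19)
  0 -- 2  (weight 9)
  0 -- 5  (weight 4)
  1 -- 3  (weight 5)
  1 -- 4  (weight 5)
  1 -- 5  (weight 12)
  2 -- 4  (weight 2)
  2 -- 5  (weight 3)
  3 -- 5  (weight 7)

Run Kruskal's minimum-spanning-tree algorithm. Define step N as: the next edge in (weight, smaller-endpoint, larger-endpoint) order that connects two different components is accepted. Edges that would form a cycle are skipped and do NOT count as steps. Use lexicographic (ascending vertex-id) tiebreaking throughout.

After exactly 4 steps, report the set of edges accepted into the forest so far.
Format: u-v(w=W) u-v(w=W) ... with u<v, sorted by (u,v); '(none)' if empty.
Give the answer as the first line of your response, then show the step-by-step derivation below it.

0-5(w=4) 1-3(w=5) 2-4(w=2) 2-5(w=3)

step 1: add edge 2-4 (w=2); MST = {2-4(w=2)}
step 2: add edge 2-5 (w=3); MST = {2-4(w=2) 2-5(w=3)}
step 3: add edge 0-5 (w=4); MST = {0-5(w=4) 2-4(w=2) 2-5(w=3)}
step 4: add edge 1-3 (w=5); MST = {0-5(w=4) 1-3(w=5) 2-4(w=2) 2-5(w=3)}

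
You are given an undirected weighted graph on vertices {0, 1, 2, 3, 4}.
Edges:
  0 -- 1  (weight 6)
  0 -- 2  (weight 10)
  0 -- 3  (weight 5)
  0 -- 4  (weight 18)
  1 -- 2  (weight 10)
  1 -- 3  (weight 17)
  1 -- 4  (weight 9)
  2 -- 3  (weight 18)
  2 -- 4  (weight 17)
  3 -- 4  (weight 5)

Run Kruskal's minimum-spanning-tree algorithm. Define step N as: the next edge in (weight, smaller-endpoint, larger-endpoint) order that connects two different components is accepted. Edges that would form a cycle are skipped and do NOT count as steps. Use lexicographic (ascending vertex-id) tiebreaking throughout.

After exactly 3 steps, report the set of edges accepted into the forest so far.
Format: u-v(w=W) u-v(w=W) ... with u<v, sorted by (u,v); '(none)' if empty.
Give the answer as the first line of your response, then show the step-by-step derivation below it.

0-1(w=6) 0-3(w=5) 3-4(w=5)

step 1: add edge 0-3 (w=5); MST = {0-3(w=5)}
step 2: add edge 3-4 (w=5); MST = {0-3(w=5) 3-4(w=5)}
step 3: add edge 0-1 (w=6); MST = {0-1(w=6) 0-3(w=5) 3-4(w=5)}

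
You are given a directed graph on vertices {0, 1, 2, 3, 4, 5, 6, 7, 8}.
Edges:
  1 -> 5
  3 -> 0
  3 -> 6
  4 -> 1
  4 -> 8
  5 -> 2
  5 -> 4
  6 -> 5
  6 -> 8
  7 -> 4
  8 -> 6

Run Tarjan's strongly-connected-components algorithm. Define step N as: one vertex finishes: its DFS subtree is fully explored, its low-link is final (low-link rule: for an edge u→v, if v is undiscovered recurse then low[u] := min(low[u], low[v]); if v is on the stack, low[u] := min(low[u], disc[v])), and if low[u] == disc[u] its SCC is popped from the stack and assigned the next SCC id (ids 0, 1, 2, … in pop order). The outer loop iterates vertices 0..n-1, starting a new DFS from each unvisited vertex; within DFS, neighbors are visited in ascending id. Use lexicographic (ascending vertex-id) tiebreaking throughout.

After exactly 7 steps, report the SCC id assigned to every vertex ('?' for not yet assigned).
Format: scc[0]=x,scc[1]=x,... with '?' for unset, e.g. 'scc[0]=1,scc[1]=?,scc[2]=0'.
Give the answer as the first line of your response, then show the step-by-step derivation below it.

scc[0]=0,scc[1]=2,scc[2]=1,scc[3]=?,scc[4]=2,scc[5]=2,scc[6]=2,scc[7]=?,scc[8]=2

step 1: low=(low[0]=0,low[1]=?,low[2]=?,low[3]=?,low[4]=?,low[5]=?,low[6]=?,low[7]=?,low[8]=?); scc=(scc[0]=0,scc[1]=?,scc[2]=?,scc[3]=?,scc[4]=?,scc[5]=?,scc[6]=?,scc[7]=?,scc[8]=?)
step 2: low=(low[0]=0,low[1]=1,low[2]=3,low[3]=?,low[4]=?,low[5]=2,low[6]=?,low[7]=?,low[8]=?); scc=(scc[0]=0,scc[1]=?,scc[2]=1,scc[3]=?,scc[4]=?,scc[5]=?,scc[6]=?,scc[7]=?,scc[8]=?)
step 3: low=(low[0]=0,low[1]=1,low[2]=3,low[3]=?,low[4]=1,low[5]=2,low[6]=2,low[7]=?,low[8]=5); scc=(scc[0]=0,scc[1]=?,scc[2]=1,scc[3]=?,scc[4]=?,scc[5]=?,scc[6]=?,scc[7]=?,scc[8]=?)
step 4: low=(low[0]=0,low[1]=1,low[2]=3,low[3]=?,low[4]=1,low[5]=2,low[6]=2,low[7]=?,low[8]=2); scc=(scc[0]=0,scc[1]=?,scc[2]=1,scc[3]=?,scc[4]=?,scc[5]=?,scc[6]=?,scc[7]=?,scc[8]=?)
step 5: low=(low[0]=0,low[1]=1,low[2]=3,low[3]=?,low[4]=1,low[5]=2,low[6]=2,low[7]=?,low[8]=2); scc=(scc[0]=0,scc[1]=?,scc[2]=1,scc[3]=?,scc[4]=?,scc[5]=?,scc[6]=?,scc[7]=?,scc[8]=?)
step 6: low=(low[0]=0,low[1]=1,low[2]=3,low[3]=?,low[4]=1,low[5]=1,low[6]=2,low[7]=?,low[8]=2); scc=(scc[0]=0,scc[1]=?,scc[2]=1,scc[3]=?,scc[4]=?,scc[5]=?,scc[6]=?,scc[7]=?,scc[8]=?)
step 7: low=(low[0]=0,low[1]=1,low[2]=3,low[3]=?,low[4]=1,low[5]=1,low[6]=2,low[7]=?,low[8]=2); scc=(scc[0]=0,scc[1]=2,scc[2]=1,scc[3]=?,scc[4]=2,scc[5]=2,scc[6]=2,scc[7]=?,scc[8]=2)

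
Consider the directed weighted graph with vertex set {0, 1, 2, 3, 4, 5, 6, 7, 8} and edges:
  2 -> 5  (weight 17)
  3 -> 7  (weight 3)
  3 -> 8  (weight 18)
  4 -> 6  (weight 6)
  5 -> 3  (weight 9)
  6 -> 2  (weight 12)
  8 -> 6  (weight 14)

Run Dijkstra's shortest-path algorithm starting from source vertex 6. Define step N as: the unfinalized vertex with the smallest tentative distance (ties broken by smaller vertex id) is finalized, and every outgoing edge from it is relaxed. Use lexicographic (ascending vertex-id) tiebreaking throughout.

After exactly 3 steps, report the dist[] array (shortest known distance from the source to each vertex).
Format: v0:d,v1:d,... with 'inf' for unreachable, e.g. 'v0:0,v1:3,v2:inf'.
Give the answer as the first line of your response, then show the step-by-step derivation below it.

v0:inf,v1:inf,v2:12,v3:38,v4:inf,v5:29,v6:0,v7:inf,v8:inf

step 1: dist = v0:inf,v1:inf,v2:12,v3:inf,v4:inf,v5:inf,v6:0,v7:inf,v8:inf
step 2: dist = v0:inf,v1:inf,v2:12,v3:inf,v4:inf,v5:29,v6:0,v7:inf,v8:inf
step 3: dist = v0:inf,v1:inf,v2:12,v3:38,v4:inf,v5:29,v6:0,v7:inf,v8:inf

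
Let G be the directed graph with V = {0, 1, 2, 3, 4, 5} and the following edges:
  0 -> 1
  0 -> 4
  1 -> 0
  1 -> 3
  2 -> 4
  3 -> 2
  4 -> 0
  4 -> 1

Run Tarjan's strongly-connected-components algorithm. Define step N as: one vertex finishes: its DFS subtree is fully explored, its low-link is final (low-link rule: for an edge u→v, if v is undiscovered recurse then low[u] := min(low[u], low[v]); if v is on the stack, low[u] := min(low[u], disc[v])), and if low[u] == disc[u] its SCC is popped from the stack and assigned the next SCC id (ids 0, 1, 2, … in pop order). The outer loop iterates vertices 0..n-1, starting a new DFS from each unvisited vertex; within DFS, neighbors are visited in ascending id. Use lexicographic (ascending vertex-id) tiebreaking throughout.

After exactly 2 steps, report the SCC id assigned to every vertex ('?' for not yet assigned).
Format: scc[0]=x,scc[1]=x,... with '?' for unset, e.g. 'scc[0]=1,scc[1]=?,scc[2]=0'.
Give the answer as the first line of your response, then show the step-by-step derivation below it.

scc[0]=?,scc[1]=?,scc[2]=?,scc[3]=?,scc[4]=?,scc[5]=?

step 1: low=(low[0]=0,low[1]=0,low[2]=3,low[3]=2,low[4]=0,low[5]=?); scc=(scc[0]=?,scc[1]=?,scc[2]=?,scc[3]=?,scc[4]=?,scc[5]=?)
step 2: low=(low[0]=0,low[1]=0,low[2]=0,low[3]=2,low[4]=0,low[5]=?); scc=(scc[0]=?,scc[1]=?,scc[2]=?,scc[3]=?,scc[4]=?,scc[5]=?)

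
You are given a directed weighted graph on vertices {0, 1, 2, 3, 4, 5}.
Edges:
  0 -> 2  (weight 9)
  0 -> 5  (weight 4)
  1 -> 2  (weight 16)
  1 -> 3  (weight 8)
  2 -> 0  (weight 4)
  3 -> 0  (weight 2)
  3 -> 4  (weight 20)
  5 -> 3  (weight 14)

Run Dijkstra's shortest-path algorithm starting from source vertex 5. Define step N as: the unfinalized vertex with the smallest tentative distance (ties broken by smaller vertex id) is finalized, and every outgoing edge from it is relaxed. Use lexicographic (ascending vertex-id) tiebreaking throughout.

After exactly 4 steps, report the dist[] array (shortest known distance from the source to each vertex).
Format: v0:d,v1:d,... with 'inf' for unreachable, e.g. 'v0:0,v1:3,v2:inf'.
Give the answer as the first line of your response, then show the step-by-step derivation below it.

v0:16,v1:inf,v2:25,v3:14,v4:34,v5:0

step 1: dist = v0:inf,v1:inf,v2:inf,v3:14,v4:inf,v5:0
step 2: dist = v0:16,v1:inf,v2:inf,v3:14,v4:34,v5:0
step 3: dist = v0:16,v1:inf,v2:25,v3:14,v4:34,v5:0
step 4: dist = v0:16,v1:inf,v2:25,v3:14,v4:34,v5:0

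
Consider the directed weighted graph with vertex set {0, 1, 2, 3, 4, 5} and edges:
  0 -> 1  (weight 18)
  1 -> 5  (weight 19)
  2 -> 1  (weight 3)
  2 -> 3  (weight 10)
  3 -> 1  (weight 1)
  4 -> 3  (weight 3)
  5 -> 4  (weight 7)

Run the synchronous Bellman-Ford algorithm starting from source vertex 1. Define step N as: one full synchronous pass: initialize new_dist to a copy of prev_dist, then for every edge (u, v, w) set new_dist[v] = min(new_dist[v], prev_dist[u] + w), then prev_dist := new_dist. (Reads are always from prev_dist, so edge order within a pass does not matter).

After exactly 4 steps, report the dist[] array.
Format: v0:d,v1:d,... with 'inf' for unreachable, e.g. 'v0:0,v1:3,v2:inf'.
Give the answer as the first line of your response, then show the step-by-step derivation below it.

v0:inf,v1:0,v2:inf,v3:29,v4:26,v5:19

step 1: dist = v0:inf,v1:0,v2:inf,v3:inf,v4:inf,v5:19
step 2: dist = v0:inf,v1:0,v2:inf,v3:inf,v4:26,v5:19
step 3: dist = v0:inf,v1:0,v2:inf,v3:29,v4:26,v5:19
step 4: dist = v0:inf,v1:0,v2:inf,v3:29,v4:26,v5:19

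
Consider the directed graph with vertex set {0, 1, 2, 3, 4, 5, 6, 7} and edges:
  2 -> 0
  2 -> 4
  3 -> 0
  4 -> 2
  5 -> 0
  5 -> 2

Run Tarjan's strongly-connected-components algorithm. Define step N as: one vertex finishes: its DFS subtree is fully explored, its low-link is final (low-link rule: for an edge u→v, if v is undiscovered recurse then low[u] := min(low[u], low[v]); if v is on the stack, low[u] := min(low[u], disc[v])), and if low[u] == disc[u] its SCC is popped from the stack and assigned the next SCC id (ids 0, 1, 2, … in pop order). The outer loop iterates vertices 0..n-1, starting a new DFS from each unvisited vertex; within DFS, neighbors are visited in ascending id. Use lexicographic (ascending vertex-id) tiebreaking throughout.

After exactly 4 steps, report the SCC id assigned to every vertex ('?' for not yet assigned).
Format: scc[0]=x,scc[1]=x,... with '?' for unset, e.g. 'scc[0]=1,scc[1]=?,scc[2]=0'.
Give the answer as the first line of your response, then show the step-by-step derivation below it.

scc[0]=0,scc[1]=1,scc[2]=2,scc[3]=?,scc[4]=2,scc[5]=?,scc[6]=?,scc[7]=?

step 1: low=(low[0]=0,low[1]=?,low[2]=?,low[3]=?,low[4]=?,low[5]=?,low[6]=?,low[7]=?); scc=(scc[0]=0,scc[1]=?,scc[2]=?,scc[3]=?,scc[4]=?,scc[5]=?,scc[6]=?,scc[7]=?)
step 2: low=(low[0]=0,low[1]=1,low[2]=?,low[3]=?,low[4]=?,low[5]=?,low[6]=?,low[7]=?); scc=(scc[0]=0,scc[1]=1,scc[2]=?,scc[3]=?,scc[4]=?,scc[5]=?,scc[6]=?,scc[7]=?)
step 3: low=(low[0]=0,low[1]=1,low[2]=2,low[3]=?,low[4]=2,low[5]=?,low[6]=?,low[7]=?); scc=(scc[0]=0,scc[1]=1,scc[2]=?,scc[3]=?,scc[4]=?,scc[5]=?,scc[6]=?,scc[7]=?)
step 4: low=(low[0]=0,low[1]=1,low[2]=2,low[3]=?,low[4]=2,low[5]=?,low[6]=?,low[7]=?); scc=(scc[0]=0,scc[1]=1,scc[2]=2,scc[3]=?,scc[4]=2,scc[5]=?,scc[6]=?,scc[7]=?)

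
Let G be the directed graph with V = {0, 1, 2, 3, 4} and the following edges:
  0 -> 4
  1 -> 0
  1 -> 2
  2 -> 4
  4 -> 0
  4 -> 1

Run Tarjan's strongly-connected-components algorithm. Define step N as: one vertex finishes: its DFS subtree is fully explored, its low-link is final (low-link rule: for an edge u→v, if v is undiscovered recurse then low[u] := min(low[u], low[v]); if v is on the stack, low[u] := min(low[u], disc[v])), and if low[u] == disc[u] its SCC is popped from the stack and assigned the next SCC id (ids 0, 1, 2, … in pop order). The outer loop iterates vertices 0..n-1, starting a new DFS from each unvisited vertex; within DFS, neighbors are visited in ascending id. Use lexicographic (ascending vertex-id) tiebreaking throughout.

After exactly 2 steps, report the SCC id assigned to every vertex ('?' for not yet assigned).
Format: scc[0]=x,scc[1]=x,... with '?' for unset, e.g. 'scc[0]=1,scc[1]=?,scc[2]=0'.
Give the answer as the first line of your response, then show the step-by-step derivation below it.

scc[0]=?,scc[1]=?,scc[2]=?,scc[3]=?,scc[4]=?

step 1: low=(low[0]=0,low[1]=0,low[2]=1,low[3]=?,low[4]=0); scc=(scc[0]=?,scc[1]=?,scc[2]=?,scc[3]=?,scc[4]=?)
step 2: low=(low[0]=0,low[1]=0,low[2]=1,low[3]=?,low[4]=0); scc=(scc[0]=?,scc[1]=?,scc[2]=?,scc[3]=?,scc[4]=?)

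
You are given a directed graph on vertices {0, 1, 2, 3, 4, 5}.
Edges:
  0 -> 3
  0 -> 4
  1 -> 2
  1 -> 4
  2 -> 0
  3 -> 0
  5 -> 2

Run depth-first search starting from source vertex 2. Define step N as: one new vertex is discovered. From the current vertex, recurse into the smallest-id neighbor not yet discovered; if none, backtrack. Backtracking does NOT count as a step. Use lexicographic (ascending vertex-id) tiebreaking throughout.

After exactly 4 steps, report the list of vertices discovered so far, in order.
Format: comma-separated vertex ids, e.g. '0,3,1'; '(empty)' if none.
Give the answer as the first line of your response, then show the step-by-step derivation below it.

2,0,3,4

step 1: discover 2; path=2; order=2
step 2: discover 0; path=2>0; order=2,0
step 3: discover 3; path=2>0>3; order=2,0,3
step 4: discover 4; path=2>0>4; order=2,0,3,4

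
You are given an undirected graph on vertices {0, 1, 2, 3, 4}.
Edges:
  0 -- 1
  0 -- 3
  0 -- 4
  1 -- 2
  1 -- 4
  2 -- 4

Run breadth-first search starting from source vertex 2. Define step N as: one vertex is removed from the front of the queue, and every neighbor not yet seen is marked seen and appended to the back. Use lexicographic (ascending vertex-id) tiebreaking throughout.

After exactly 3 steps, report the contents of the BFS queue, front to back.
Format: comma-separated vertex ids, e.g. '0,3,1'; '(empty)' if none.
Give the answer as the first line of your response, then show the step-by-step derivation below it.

0

step 1: dequeue 2; queue=[1,4]; order=2
step 2: dequeue 1; queue=[4,0]; order=2,1
step 3: dequeue 4; queue=[0]; order=2,1,4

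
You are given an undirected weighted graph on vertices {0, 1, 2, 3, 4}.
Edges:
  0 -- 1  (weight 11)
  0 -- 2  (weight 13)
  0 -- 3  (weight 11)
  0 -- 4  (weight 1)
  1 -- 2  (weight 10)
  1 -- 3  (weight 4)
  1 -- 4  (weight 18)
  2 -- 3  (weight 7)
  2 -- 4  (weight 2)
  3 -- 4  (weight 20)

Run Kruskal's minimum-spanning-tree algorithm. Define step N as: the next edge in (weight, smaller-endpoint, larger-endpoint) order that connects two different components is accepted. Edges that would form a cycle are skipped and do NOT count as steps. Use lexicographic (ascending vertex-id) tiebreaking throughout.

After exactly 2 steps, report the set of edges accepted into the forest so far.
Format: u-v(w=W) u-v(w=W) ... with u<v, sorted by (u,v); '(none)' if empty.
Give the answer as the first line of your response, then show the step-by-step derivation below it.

0-4(w=1) 2-4(w=2)

step 1: add edge 0-4 (w=1); MST = {0-4(w=1)}
step 2: add edge 2-4 (w=2); MST = {0-4(w=1) 2-4(w=2)}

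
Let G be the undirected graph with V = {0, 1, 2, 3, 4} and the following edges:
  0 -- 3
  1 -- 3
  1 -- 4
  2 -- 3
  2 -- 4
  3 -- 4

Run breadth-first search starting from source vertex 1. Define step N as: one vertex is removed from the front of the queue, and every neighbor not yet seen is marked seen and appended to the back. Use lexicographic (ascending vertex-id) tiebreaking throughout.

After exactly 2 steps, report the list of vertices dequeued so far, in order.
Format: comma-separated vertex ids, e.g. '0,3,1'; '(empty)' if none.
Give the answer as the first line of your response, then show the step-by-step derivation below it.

1,3

step 1: dequeue 1; queue=[3,4]; order=1
step 2: dequeue 3; queue=[4,0,2]; order=1,3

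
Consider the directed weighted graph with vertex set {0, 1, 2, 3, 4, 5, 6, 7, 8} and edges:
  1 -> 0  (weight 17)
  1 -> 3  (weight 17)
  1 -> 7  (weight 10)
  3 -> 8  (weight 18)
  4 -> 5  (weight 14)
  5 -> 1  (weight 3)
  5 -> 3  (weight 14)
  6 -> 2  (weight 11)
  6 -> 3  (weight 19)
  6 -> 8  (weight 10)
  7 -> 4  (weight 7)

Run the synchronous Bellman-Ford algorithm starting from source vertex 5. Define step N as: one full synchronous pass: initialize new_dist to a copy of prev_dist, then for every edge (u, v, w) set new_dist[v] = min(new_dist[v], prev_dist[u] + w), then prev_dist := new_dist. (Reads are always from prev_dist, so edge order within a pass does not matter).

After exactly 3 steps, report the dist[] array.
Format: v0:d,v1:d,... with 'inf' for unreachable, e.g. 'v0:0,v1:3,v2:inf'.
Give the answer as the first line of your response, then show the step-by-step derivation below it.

v0:20,v1:3,v2:inf,v3:14,v4:20,v5:0,v6:inf,v7:13,v8:32

step 1: dist = v0:inf,v1:3,v2:inf,v3:14,v4:inf,v5:0,v6:inf,v7:inf,v8:inf
step 2: dist = v0:20,v1:3,v2:inf,v3:14,v4:inf,v5:0,v6:inf,v7:13,v8:32
step 3: dist = v0:20,v1:3,v2:inf,v3:14,v4:20,v5:0,v6:inf,v7:13,v8:32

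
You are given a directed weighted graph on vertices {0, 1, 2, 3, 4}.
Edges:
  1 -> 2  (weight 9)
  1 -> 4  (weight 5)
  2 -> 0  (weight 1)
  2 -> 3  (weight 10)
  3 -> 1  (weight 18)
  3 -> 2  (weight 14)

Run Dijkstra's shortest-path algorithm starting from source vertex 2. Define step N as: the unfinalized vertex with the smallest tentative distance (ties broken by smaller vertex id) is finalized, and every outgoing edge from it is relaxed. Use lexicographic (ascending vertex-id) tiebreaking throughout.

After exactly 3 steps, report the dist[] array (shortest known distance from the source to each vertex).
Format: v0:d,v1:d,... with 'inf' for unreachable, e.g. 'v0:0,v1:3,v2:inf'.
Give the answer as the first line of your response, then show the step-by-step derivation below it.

v0:1,v1:28,v2:0,v3:10,v4:inf

step 1: dist = v0:1,v1:inf,v2:0,v3:10,v4:inf
step 2: dist = v0:1,v1:inf,v2:0,v3:10,v4:inf
step 3: dist = v0:1,v1:28,v2:0,v3:10,v4:inf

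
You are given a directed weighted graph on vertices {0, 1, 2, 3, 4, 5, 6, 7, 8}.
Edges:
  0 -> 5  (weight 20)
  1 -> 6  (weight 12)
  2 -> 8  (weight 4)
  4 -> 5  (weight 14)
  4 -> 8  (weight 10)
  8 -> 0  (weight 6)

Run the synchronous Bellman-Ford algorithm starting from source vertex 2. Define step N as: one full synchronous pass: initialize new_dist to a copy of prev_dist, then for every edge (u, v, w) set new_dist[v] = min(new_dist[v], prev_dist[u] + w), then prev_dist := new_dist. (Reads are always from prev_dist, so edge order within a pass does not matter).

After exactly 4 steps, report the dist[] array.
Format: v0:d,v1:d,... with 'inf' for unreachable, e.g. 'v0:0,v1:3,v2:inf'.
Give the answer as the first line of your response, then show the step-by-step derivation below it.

v0:10,v1:inf,v2:0,v3:inf,v4:inf,v5:30,v6:inf,v7:inf,v8:4

step 1: dist = v0:inf,v1:inf,v2:0,v3:inf,v4:inf,v5:inf,v6:inf,v7:inf,v8:4
step 2: dist = v0:10,v1:inf,v2:0,v3:inf,v4:inf,v5:inf,v6:inf,v7:inf,v8:4
step 3: dist = v0:10,v1:inf,v2:0,v3:inf,v4:inf,v5:30,v6:inf,v7:inf,v8:4
step 4: dist = v0:10,v1:inf,v2:0,v3:inf,v4:inf,v5:30,v6:inf,v7:inf,v8:4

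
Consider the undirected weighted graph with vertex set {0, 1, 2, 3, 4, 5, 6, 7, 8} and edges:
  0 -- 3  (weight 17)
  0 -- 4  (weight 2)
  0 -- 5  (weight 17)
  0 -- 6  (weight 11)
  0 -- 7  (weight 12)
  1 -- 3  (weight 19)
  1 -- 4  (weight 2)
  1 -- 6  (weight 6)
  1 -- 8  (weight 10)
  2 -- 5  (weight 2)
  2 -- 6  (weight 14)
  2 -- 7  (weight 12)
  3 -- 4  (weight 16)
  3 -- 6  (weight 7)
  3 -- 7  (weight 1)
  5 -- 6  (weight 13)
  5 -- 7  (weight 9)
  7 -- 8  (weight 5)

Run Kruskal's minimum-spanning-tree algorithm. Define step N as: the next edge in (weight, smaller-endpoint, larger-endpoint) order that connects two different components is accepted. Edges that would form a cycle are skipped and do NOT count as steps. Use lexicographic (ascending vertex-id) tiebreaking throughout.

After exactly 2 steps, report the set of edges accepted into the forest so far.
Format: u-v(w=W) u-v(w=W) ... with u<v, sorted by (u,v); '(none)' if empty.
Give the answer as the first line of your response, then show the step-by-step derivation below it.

0-4(w=2) 3-7(w=1)

step 1: add edge 3-7 (w=1); MST = {3-7(w=1)}
step 2: add edge 0-4 (w=2); MST = {0-4(w=2) 3-7(w=1)}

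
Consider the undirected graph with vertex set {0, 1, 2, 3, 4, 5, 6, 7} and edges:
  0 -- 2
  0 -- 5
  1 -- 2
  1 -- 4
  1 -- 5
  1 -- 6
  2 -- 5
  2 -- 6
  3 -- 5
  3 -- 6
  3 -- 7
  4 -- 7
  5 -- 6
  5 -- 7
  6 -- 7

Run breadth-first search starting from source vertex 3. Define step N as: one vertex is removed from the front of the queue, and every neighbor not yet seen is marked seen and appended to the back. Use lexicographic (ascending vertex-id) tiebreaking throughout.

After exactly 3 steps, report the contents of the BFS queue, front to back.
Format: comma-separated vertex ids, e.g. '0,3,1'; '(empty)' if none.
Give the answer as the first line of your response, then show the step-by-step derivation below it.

7,0,1,2

step 1: dequeue 3; queue=[5,6,7]; order=3
step 2: dequeue 5; queue=[6,7,0,1,2]; order=3,5
step 3: dequeue 6; queue=[7,0,1,2]; order=3,5,6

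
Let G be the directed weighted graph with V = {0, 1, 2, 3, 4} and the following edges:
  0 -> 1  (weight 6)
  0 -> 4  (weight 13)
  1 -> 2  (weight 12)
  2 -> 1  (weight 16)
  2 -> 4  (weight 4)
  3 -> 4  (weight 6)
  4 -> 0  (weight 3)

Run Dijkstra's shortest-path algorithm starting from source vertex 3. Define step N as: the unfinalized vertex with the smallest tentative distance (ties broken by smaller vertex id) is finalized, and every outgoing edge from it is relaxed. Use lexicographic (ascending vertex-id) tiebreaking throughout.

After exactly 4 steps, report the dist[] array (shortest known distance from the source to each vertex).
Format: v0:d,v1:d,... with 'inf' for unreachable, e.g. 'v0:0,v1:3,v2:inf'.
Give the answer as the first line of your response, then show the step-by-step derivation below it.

v0:9,v1:15,v2:27,v3:0,v4:6

step 1: dist = v0:inf,v1:inf,v2:inf,v3:0,v4:6
step 2: dist = v0:9,v1:inf,v2:inf,v3:0,v4:6
step 3: dist = v0:9,v1:15,v2:inf,v3:0,v4:6
step 4: dist = v0:9,v1:15,v2:27,v3:0,v4:6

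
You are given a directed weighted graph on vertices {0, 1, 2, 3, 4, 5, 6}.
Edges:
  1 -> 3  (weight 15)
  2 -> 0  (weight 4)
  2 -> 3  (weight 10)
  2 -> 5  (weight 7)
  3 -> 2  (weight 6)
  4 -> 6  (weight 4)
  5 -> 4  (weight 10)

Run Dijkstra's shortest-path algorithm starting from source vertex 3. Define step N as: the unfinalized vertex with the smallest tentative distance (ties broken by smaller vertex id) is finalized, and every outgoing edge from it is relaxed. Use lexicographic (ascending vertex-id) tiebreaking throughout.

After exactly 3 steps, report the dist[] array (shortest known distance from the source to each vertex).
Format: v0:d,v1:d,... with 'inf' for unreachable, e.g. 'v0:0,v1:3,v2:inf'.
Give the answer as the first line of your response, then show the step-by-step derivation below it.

v0:10,v1:inf,v2:6,v3:0,v4:inf,v5:13,v6:inf

step 1: dist = v0:inf,v1:inf,v2:6,v3:0,v4:inf,v5:inf,v6:inf
step 2: dist = v0:10,v1:inf,v2:6,v3:0,v4:inf,v5:13,v6:inf
step 3: dist = v0:10,v1:inf,v2:6,v3:0,v4:inf,v5:13,v6:inf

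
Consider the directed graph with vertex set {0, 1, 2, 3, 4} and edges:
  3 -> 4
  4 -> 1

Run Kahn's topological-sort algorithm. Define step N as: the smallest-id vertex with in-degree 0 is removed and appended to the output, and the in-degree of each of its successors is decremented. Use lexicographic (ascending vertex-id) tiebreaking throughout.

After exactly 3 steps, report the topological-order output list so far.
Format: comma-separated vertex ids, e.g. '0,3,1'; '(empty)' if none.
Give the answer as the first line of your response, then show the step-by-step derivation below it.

0,2,3

step 1: output 0; order=[0]; indeg=(0,1,0,0,1)
step 2: output 2; order=[0,2]; indeg=(0,1,0,0,1)
step 3: output 3; order=[0,2,3]; indeg=(0,1,0,0,0)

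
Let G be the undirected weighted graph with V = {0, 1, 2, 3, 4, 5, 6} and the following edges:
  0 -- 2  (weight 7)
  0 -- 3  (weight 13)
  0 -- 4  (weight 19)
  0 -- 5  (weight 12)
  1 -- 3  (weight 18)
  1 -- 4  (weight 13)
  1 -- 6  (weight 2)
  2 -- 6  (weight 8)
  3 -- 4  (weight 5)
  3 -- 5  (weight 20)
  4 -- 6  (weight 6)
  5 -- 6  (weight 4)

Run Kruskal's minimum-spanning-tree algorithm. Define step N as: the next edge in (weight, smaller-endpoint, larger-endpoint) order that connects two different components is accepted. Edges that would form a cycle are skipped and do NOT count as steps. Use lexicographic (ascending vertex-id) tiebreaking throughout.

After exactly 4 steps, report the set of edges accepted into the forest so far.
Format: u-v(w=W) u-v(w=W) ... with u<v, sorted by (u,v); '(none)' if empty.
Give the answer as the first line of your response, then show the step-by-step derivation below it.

1-6(w=2) 3-4(w=5) 4-6(w=6) 5-6(w=4)

step 1: add edge 1-6 (w=2); MST = {1-6(w=2)}
step 2: add edge 5-6 (w=4); MST = {1-6(w=2) 5-6(w=4)}
step 3: add edge 3-4 (w=5); MST = {1-6(w=2) 3-4(w=5) 5-6(w=4)}
step 4: add edge 4-6 (w=6); MST = {1-6(w=2) 3-4(w=5) 4-6(w=6) 5-6(w=4)}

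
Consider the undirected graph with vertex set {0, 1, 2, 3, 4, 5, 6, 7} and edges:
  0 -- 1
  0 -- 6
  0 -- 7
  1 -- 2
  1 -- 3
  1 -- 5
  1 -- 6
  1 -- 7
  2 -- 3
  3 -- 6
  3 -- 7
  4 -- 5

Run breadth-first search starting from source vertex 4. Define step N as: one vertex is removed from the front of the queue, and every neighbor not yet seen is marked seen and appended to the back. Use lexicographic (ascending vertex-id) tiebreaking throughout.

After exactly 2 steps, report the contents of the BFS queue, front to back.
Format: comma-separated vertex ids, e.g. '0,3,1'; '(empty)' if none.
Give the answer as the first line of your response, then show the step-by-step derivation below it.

1

step 1: dequeue 4; queue=[5]; order=4
step 2: dequeue 5; queue=[1]; order=4,5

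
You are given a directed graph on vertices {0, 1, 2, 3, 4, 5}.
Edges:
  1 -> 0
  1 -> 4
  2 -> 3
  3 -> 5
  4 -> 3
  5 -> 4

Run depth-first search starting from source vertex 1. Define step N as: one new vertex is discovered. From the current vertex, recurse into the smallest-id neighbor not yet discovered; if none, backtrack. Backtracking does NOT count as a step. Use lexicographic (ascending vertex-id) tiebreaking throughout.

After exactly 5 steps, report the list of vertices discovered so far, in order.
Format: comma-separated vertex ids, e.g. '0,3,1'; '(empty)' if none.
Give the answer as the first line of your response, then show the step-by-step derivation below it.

1,0,4,3,5

step 1: discover 1; path=1; order=1
step 2: discover 0; path=1>0; order=1,0
step 3: discover 4; path=1>4; order=1,0,4
step 4: discover 3; path=1>4>3; order=1,0,4,3
step 5: discover 5; path=1>4>3>5; order=1,0,4,3,5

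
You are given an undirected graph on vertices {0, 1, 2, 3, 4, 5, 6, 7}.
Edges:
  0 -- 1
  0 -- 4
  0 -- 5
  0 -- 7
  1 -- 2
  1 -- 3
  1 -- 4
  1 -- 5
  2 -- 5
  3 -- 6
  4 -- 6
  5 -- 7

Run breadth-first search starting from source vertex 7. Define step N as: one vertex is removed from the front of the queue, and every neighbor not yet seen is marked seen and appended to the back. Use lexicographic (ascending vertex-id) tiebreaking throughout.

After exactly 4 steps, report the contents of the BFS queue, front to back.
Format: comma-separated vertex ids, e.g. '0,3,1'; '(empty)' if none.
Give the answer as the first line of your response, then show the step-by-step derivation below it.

4,2,3

step 1: dequeue 7; queue=[0,5]; order=7
step 2: dequeue 0; queue=[5,1,4]; order=7,0
step 3: dequeue 5; queue=[1,4,2]; order=7,0,5
step 4: dequeue 1; queue=[4,2,3]; order=7,0,5,1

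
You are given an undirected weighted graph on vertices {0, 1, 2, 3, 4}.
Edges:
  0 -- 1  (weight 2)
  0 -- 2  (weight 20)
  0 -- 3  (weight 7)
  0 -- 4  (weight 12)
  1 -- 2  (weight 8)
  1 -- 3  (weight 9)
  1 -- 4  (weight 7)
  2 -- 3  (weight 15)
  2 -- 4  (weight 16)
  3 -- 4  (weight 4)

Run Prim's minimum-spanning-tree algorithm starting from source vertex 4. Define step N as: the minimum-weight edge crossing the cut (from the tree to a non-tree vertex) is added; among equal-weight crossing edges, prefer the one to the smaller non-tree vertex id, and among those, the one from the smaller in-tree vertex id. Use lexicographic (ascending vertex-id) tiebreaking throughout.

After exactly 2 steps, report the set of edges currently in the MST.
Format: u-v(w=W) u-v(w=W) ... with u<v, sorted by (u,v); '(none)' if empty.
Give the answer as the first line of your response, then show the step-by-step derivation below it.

0-3(w=7) 3-4(w=4)

step 1: add edge 3-4 (w=4); MST = {3-4(w=4)}
step 2: add edge 0-3 (w=7); MST = {0-3(w=7) 3-4(w=4)}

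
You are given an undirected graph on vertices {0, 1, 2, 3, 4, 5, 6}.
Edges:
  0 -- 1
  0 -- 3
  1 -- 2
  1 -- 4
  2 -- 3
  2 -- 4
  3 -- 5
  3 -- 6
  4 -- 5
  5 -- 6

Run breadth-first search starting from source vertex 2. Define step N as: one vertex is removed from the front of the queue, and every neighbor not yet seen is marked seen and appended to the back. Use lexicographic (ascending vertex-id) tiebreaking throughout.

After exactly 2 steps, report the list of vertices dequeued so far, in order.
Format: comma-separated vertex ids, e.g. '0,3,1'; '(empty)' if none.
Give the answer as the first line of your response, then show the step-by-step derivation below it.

2,1

step 1: dequeue 2; queue=[1,3,4]; order=2
step 2: dequeue 1; queue=[3,4,0]; order=2,1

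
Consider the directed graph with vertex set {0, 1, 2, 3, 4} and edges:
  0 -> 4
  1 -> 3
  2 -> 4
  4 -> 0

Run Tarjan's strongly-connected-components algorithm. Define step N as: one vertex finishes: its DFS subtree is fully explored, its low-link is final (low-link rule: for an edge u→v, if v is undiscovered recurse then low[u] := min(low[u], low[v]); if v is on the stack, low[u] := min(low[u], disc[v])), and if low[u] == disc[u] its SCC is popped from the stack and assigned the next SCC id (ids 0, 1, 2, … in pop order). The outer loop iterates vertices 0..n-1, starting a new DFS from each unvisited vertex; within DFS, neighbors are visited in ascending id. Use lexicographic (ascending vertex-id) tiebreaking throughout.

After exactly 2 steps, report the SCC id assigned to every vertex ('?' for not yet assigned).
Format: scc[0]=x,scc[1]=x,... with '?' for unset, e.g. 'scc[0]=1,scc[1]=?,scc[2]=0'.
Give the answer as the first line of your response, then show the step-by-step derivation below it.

scc[0]=0,scc[1]=?,scc[2]=?,scc[3]=?,scc[4]=0

step 1: low=(low[0]=0,low[1]=?,low[2]=?,low[3]=?,low[4]=0); scc=(scc[0]=?,scc[1]=?,scc[2]=?,scc[3]=?,scc[4]=?)
step 2: low=(low[0]=0,low[1]=?,low[2]=?,low[3]=?,low[4]=0); scc=(scc[0]=0,scc[1]=?,scc[2]=?,scc[3]=?,scc[4]=0)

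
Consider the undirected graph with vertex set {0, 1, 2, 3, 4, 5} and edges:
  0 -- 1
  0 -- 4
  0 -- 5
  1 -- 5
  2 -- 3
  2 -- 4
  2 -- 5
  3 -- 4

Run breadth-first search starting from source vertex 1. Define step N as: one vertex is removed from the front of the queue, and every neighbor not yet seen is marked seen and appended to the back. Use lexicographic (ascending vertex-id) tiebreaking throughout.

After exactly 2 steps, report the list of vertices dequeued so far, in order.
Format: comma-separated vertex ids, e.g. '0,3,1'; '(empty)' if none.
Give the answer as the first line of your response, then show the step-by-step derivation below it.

1,0

step 1: dequeue 1; queue=[0,5]; order=1
step 2: dequeue 0; queue=[5,4]; order=1,0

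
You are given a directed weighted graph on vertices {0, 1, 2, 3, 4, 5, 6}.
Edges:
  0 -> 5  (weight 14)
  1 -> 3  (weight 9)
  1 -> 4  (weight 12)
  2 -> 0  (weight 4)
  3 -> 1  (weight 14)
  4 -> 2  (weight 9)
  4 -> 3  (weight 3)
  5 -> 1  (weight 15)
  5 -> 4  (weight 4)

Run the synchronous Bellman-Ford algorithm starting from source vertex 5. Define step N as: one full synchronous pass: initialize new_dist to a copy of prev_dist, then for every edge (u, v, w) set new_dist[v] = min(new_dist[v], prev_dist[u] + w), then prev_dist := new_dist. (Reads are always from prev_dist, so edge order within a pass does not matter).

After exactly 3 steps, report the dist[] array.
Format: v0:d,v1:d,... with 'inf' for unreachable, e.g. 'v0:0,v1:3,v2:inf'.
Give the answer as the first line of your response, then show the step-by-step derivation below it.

v0:17,v1:15,v2:13,v3:7,v4:4,v5:0,v6:inf

step 1: dist = v0:inf,v1:15,v2:inf,v3:inf,v4:4,v5:0,v6:inf
step 2: dist = v0:inf,v1:15,v2:13,v3:7,v4:4,v5:0,v6:inf
step 3: dist = v0:17,v1:15,v2:13,v3:7,v4:4,v5:0,v6:inf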